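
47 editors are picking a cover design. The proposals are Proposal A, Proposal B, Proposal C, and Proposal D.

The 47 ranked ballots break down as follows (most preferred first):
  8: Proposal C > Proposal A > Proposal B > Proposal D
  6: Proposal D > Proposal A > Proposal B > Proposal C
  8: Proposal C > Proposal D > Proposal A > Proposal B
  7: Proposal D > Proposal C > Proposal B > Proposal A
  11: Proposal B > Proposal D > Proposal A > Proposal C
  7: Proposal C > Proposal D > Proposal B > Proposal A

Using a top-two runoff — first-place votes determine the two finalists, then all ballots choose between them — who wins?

Proposal D

Round 1 first-place votes: Proposal A 0, Proposal B 11, Proposal C 23, Proposal D 13. Proposal C and Proposal D advance.
Runoff: Proposal C is ranked above Proposal D on 23 ballots, Proposal D above Proposal C on 24.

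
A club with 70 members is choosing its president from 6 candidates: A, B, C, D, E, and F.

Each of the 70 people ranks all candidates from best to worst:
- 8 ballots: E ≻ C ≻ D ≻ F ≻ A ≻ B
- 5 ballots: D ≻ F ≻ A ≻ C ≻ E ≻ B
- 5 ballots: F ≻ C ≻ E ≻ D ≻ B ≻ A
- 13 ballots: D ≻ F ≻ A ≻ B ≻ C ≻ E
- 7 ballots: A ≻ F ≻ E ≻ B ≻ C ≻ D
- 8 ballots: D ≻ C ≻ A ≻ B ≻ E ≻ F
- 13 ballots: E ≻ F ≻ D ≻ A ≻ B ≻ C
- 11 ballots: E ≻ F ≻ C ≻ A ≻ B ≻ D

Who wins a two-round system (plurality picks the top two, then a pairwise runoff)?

Round 1 first-place votes: A 7, B 0, C 0, D 26, E 32, F 5. E and D advance.
Runoff: E is ranked above D on 44 ballots, D above E on 26.

E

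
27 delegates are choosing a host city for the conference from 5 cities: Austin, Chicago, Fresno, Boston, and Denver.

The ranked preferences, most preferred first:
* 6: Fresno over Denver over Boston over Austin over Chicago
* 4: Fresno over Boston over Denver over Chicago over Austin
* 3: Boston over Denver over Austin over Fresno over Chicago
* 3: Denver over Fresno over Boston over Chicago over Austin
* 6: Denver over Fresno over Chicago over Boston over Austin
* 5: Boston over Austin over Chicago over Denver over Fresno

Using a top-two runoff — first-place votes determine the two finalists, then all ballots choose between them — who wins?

Denver

Round 1 first-place votes: Austin 0, Chicago 0, Fresno 10, Boston 8, Denver 9. Fresno and Denver advance.
Runoff: Fresno is ranked above Denver on 10 ballots, Denver above Fresno on 17.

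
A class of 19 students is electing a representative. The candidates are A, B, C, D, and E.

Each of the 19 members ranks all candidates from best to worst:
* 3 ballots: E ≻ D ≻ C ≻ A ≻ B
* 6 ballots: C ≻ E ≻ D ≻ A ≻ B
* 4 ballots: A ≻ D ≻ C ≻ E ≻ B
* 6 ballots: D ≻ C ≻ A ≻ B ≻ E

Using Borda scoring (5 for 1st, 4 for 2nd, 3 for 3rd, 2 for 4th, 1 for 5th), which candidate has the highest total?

D

A: 3×2 + 6×2 + 4×5 + 6×3 = 56
B: 3×1 + 6×1 + 4×1 + 6×2 = 25
C: 3×3 + 6×5 + 4×3 + 6×4 = 75
D: 3×4 + 6×3 + 4×4 + 6×5 = 76
E: 3×5 + 6×4 + 4×2 + 6×1 = 53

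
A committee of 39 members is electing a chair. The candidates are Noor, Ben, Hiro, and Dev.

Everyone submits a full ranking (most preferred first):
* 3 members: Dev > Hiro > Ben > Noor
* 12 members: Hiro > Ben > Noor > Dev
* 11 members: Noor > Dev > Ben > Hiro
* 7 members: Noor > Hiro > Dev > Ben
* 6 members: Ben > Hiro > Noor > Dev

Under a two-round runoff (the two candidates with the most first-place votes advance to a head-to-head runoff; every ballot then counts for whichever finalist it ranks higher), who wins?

Round 1 first-place votes: Noor 18, Ben 6, Hiro 12, Dev 3. Noor and Hiro advance.
Runoff: Noor is ranked above Hiro on 18 ballots, Hiro above Noor on 21.

Hiro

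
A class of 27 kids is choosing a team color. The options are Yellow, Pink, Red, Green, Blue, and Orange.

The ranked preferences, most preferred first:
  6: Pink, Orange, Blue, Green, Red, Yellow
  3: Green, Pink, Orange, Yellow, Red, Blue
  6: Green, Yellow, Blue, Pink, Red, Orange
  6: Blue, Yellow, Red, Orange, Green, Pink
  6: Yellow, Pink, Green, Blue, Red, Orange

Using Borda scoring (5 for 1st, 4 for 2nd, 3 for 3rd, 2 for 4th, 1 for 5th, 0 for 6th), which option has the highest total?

Yellow: 6×0 + 3×2 + 6×4 + 6×4 + 6×5 = 84
Pink: 6×5 + 3×4 + 6×2 + 6×0 + 6×4 = 78
Red: 6×1 + 3×1 + 6×1 + 6×3 + 6×1 = 39
Green: 6×2 + 3×5 + 6×5 + 6×1 + 6×3 = 81
Blue: 6×3 + 3×0 + 6×3 + 6×5 + 6×2 = 78
Orange: 6×4 + 3×3 + 6×0 + 6×2 + 6×0 = 45

Yellow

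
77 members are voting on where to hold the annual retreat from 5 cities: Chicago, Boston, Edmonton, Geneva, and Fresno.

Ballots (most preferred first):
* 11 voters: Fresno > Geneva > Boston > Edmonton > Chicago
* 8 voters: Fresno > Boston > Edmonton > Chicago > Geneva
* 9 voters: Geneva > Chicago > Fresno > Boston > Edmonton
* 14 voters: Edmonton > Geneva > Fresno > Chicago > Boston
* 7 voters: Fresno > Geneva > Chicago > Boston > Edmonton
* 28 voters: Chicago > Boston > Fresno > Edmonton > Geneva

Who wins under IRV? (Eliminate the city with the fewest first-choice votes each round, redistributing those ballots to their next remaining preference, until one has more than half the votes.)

Round 1: Chicago 28, Boston 0, Edmonton 14, Geneva 9, Fresno 26. Boston eliminated.
Round 2: Chicago 28, Edmonton 14, Geneva 9, Fresno 26. Geneva eliminated.
Round 3: Chicago 37, Edmonton 14, Fresno 26. Edmonton eliminated.
Round 4: Chicago 37, Fresno 40. Fresno has a majority (≥39).

Fresno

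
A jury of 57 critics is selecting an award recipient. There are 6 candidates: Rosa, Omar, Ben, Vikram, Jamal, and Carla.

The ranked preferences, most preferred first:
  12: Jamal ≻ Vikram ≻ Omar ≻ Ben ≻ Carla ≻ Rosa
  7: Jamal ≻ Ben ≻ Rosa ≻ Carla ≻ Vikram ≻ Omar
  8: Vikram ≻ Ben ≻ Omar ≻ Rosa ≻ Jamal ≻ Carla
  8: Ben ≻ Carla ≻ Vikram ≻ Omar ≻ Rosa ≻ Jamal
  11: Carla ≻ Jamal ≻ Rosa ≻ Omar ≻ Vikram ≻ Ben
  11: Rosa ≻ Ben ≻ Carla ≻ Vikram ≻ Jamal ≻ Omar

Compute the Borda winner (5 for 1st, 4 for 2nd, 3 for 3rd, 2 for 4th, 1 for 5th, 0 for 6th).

Ben

Rosa: 12×0 + 7×3 + 8×2 + 8×1 + 11×3 + 11×5 = 133
Omar: 12×3 + 7×0 + 8×3 + 8×2 + 11×2 + 11×0 = 98
Ben: 12×2 + 7×4 + 8×4 + 8×5 + 11×0 + 11×4 = 168
Vikram: 12×4 + 7×1 + 8×5 + 8×3 + 11×1 + 11×2 = 152
Jamal: 12×5 + 7×5 + 8×1 + 8×0 + 11×4 + 11×1 = 158
Carla: 12×1 + 7×2 + 8×0 + 8×4 + 11×5 + 11×3 = 146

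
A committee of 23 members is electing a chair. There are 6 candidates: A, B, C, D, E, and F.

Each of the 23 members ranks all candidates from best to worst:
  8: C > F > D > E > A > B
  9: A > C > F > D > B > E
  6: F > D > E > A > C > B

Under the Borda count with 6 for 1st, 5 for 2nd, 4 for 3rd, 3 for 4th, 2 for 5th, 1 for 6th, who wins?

A: 8×2 + 9×6 + 6×3 = 88
B: 8×1 + 9×2 + 6×1 = 32
C: 8×6 + 9×5 + 6×2 = 105
D: 8×4 + 9×3 + 6×5 = 89
E: 8×3 + 9×1 + 6×4 = 57
F: 8×5 + 9×4 + 6×6 = 112

F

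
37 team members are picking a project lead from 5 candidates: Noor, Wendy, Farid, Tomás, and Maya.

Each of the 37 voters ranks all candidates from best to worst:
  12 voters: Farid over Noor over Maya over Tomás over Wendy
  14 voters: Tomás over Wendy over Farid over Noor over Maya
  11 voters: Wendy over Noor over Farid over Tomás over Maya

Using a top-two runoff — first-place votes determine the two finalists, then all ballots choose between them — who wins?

Round 1 first-place votes: Noor 0, Wendy 11, Farid 12, Tomás 14, Maya 0. Tomás and Farid advance.
Runoff: Tomás is ranked above Farid on 14 ballots, Farid above Tomás on 23.

Farid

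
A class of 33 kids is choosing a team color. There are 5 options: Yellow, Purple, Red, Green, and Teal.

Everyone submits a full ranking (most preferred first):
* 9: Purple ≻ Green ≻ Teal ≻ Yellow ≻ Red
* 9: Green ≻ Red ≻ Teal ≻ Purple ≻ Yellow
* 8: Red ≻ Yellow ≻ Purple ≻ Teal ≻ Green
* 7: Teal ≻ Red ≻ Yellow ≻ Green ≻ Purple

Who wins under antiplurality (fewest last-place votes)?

Last-place votes: Yellow 9, Purple 7, Red 9, Green 8, Teal 0.

Teal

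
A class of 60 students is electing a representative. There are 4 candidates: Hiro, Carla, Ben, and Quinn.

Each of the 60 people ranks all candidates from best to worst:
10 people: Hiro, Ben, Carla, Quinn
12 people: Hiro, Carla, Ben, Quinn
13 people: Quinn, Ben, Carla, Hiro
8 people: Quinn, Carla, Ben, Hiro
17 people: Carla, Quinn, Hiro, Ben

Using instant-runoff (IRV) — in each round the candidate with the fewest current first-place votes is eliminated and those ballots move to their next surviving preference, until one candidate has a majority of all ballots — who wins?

Quinn

Round 1: Hiro 22, Carla 17, Ben 0, Quinn 21. Ben eliminated.
Round 2: Hiro 22, Carla 17, Quinn 21. Carla eliminated.
Round 3: Hiro 22, Quinn 38. Quinn has a majority (≥31).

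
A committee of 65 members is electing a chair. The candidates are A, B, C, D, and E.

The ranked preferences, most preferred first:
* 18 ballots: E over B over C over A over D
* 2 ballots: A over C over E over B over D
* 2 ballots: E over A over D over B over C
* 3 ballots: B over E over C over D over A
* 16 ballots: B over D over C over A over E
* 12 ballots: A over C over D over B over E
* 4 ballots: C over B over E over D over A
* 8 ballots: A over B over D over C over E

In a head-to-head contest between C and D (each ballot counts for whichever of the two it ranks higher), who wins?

C is ranked above D on 39 ballots; D above C on 26.

C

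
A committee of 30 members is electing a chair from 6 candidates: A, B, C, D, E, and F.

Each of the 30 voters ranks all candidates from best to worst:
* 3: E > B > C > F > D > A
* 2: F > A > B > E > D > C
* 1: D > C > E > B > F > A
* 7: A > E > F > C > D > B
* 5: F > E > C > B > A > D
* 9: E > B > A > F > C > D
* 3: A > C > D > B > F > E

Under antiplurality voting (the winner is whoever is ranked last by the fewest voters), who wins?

Last-place votes: A 4, B 7, C 2, D 14, E 3, F 0.

F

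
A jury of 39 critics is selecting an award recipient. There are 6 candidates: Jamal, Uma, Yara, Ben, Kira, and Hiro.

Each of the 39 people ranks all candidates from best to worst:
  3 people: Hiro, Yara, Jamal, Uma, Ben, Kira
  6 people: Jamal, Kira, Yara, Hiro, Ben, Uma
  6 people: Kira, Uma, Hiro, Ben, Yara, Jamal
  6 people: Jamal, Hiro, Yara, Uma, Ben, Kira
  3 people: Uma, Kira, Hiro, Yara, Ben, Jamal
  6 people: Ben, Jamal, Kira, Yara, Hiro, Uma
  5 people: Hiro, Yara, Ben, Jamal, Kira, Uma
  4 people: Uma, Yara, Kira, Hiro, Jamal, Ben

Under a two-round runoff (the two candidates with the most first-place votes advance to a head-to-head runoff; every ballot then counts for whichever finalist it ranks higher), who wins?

Hiro

Round 1 first-place votes: Jamal 12, Uma 7, Yara 0, Ben 6, Kira 6, Hiro 8. Jamal and Hiro advance.
Runoff: Jamal is ranked above Hiro on 18 ballots, Hiro above Jamal on 21.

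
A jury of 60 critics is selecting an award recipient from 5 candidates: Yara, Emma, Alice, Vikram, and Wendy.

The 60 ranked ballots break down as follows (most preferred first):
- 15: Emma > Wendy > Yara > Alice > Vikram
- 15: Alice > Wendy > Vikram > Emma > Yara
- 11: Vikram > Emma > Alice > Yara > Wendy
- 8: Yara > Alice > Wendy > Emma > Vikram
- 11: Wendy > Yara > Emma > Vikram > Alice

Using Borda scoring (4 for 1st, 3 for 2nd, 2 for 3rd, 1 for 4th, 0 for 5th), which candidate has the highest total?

Wendy

Yara: 15×2 + 15×0 + 11×1 + 8×4 + 11×3 = 106
Emma: 15×4 + 15×1 + 11×3 + 8×1 + 11×2 = 138
Alice: 15×1 + 15×4 + 11×2 + 8×3 + 11×0 = 121
Vikram: 15×0 + 15×2 + 11×4 + 8×0 + 11×1 = 85
Wendy: 15×3 + 15×3 + 11×0 + 8×2 + 11×4 = 150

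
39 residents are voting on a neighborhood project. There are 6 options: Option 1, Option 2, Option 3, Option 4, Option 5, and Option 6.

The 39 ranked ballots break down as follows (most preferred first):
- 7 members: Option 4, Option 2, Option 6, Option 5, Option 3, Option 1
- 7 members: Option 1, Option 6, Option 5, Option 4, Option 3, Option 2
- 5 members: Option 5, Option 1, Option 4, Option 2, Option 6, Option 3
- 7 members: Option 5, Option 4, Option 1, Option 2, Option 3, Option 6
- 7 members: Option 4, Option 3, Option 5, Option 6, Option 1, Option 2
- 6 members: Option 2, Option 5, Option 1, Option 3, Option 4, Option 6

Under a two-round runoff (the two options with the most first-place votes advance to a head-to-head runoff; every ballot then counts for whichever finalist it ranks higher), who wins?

Round 1 first-place votes: Option 1 7, Option 2 6, Option 3 0, Option 4 14, Option 5 12, Option 6 0. Option 4 and Option 5 advance.
Runoff: Option 4 is ranked above Option 5 on 14 ballots, Option 5 above Option 4 on 25.

Option 5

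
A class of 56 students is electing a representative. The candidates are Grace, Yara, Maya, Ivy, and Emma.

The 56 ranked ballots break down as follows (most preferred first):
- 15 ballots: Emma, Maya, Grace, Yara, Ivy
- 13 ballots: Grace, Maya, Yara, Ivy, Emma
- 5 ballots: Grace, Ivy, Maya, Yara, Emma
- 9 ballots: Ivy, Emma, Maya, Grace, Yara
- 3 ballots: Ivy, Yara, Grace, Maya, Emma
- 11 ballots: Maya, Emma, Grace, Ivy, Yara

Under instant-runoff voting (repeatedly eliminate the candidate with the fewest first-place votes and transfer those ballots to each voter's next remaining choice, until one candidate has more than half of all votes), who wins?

Emma

Round 1: Grace 18, Yara 0, Maya 11, Ivy 12, Emma 15. Yara eliminated.
Round 2: Grace 18, Maya 11, Ivy 12, Emma 15. Maya eliminated.
Round 3: Grace 18, Ivy 12, Emma 26. Ivy eliminated.
Round 4: Grace 21, Emma 35. Emma has a majority (≥29).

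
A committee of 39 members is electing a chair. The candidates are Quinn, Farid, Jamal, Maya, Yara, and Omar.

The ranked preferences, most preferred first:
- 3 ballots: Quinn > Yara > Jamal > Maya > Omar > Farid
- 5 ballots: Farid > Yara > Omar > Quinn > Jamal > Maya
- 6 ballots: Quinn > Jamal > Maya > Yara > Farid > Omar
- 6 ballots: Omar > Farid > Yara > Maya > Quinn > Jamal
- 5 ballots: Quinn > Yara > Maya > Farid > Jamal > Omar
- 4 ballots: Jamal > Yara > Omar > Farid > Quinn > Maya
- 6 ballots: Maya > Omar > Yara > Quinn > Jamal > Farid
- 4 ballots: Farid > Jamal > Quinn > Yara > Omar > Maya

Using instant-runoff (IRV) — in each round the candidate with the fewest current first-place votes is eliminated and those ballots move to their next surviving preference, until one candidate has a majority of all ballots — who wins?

Omar

Round 1: Quinn 14, Farid 9, Jamal 4, Maya 6, Yara 0, Omar 6. Yara eliminated.
Round 2: Quinn 14, Farid 9, Jamal 4, Maya 6, Omar 6. Jamal eliminated.
Round 3: Quinn 14, Farid 9, Maya 6, Omar 10. Maya eliminated.
Round 4: Quinn 14, Farid 9, Omar 16. Farid eliminated.
Round 5: Quinn 18, Omar 21. Omar has a majority (≥20).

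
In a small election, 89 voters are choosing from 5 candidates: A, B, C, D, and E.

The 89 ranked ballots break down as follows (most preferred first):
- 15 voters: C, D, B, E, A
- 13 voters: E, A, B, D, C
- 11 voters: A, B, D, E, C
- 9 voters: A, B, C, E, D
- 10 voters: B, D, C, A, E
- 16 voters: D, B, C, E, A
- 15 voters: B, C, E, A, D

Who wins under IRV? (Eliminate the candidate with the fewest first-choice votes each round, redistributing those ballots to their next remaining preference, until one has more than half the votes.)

A

Round 1: A 20, B 25, C 15, D 16, E 13. E eliminated.
Round 2: A 33, B 25, C 15, D 16. C eliminated.
Round 3: A 33, B 25, D 31. B eliminated.
Round 4: A 48, D 41. A has a majority (≥45).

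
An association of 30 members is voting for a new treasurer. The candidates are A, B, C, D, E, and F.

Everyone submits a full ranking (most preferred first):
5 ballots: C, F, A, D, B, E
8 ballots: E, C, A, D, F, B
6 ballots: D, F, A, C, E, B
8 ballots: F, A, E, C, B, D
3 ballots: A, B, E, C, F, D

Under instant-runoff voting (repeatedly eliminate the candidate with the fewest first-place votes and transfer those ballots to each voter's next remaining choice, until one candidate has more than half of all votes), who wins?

F

Round 1: A 3, B 0, C 5, D 6, E 8, F 8. B eliminated.
Round 2: A 3, C 5, D 6, E 8, F 8. A eliminated.
Round 3: C 5, D 6, E 11, F 8. C eliminated.
Round 4: D 6, E 11, F 13. D eliminated.
Round 5: E 11, F 19. F has a majority (≥16).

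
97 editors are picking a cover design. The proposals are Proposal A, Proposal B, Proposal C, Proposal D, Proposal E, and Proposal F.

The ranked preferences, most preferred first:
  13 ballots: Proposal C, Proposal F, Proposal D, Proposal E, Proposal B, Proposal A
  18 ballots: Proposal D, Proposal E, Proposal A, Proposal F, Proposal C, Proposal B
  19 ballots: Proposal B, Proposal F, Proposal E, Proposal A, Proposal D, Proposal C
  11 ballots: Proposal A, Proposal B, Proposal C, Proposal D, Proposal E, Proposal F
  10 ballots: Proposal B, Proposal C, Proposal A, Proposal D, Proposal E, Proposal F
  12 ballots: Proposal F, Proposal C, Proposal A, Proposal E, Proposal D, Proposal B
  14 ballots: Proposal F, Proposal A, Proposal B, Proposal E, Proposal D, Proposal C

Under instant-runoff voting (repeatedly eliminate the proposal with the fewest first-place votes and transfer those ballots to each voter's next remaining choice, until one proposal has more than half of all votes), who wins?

Proposal F

Round 1: Proposal A 11, Proposal B 29, Proposal C 13, Proposal D 18, Proposal E 0, Proposal F 26. Proposal E eliminated.
Round 2: Proposal A 11, Proposal B 29, Proposal C 13, Proposal D 18, Proposal F 26. Proposal A eliminated.
Round 3: Proposal B 40, Proposal C 13, Proposal D 18, Proposal F 26. Proposal C eliminated.
Round 4: Proposal B 40, Proposal D 18, Proposal F 39. Proposal D eliminated.
Round 5: Proposal B 40, Proposal F 57. Proposal F has a majority (≥49).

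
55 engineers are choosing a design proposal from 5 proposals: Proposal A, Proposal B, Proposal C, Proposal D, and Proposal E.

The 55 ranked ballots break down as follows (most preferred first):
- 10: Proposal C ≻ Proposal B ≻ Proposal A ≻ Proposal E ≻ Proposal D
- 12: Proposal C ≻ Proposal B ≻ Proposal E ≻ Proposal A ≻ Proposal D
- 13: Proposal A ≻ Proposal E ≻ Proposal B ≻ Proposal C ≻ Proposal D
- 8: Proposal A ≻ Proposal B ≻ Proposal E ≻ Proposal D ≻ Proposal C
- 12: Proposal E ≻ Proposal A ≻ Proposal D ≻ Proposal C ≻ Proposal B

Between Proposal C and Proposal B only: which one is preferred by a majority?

Proposal C

Proposal C is ranked above Proposal B on 34 ballots; Proposal B above Proposal C on 21.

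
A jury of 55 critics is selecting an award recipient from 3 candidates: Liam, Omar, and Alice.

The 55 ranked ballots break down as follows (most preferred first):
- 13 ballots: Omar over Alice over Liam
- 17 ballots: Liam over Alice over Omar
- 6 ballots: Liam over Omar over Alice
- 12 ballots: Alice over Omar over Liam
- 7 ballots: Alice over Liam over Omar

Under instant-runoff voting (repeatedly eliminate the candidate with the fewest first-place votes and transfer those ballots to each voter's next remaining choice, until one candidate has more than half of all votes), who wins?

Alice

Round 1: Liam 23, Omar 13, Alice 19. Omar eliminated.
Round 2: Liam 23, Alice 32. Alice has a majority (≥28).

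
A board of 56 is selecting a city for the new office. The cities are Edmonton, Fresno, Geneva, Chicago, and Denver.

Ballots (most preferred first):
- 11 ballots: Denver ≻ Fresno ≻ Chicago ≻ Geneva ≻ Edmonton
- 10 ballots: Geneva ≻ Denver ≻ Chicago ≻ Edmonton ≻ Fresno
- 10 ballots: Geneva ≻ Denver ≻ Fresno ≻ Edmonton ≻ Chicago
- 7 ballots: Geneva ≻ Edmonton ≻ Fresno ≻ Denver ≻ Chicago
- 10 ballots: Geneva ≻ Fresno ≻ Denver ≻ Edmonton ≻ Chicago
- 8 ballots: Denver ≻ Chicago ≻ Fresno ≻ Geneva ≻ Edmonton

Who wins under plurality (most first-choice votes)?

First-place votes: Edmonton 0, Fresno 0, Geneva 37, Chicago 0, Denver 19.

Geneva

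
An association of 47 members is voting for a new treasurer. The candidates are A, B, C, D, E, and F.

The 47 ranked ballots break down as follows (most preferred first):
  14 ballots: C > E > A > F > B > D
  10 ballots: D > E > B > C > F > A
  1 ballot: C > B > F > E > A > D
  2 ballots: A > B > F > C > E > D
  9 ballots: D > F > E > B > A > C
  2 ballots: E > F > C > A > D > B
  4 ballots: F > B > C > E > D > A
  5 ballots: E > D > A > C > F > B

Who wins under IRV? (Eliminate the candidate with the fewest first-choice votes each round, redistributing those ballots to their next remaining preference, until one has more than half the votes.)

D

Round 1: A 2, B 0, C 15, D 19, E 7, F 4. B eliminated.
Round 2: A 2, C 15, D 19, E 7, F 4. A eliminated.
Round 3: C 15, D 19, E 7, F 6. F eliminated.
Round 4: C 21, D 19, E 7. E eliminated.
Round 5: C 23, D 24. D has a majority (≥24).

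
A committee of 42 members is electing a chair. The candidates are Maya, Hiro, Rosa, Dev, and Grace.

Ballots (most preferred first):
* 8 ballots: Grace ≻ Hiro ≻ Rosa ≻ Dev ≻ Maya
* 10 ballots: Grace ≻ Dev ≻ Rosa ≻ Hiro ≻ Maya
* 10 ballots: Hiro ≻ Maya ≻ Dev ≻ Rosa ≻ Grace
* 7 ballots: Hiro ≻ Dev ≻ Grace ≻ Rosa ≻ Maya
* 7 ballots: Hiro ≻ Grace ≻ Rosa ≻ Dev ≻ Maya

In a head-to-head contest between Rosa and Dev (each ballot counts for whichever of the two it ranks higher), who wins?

Rosa is ranked above Dev on 15 ballots; Dev above Rosa on 27.

Dev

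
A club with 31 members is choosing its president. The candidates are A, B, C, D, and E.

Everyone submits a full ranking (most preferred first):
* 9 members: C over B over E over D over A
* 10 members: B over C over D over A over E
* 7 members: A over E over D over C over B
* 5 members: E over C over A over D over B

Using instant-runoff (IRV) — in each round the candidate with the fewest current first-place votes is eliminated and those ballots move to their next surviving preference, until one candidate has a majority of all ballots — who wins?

Round 1: A 7, B 10, C 9, D 0, E 5. D eliminated.
Round 2: A 7, B 10, C 9, E 5. E eliminated.
Round 3: A 7, B 10, C 14. A eliminated.
Round 4: B 10, C 21. C has a majority (≥16).

C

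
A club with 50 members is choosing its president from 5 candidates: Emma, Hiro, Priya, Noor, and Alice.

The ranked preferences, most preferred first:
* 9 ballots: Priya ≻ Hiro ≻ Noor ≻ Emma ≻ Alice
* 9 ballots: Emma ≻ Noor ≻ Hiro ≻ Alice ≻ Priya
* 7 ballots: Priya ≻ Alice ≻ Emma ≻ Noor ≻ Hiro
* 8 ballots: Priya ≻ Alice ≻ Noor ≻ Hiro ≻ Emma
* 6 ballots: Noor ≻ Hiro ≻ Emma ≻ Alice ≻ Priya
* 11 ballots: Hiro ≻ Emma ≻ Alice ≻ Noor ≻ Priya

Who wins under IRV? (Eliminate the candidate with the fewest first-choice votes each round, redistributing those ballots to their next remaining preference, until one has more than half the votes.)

Hiro

Round 1: Emma 9, Hiro 11, Priya 24, Noor 6, Alice 0. Alice eliminated.
Round 2: Emma 9, Hiro 11, Priya 24, Noor 6. Noor eliminated.
Round 3: Emma 9, Hiro 17, Priya 24. Emma eliminated.
Round 4: Hiro 26, Priya 24. Hiro has a majority (≥26).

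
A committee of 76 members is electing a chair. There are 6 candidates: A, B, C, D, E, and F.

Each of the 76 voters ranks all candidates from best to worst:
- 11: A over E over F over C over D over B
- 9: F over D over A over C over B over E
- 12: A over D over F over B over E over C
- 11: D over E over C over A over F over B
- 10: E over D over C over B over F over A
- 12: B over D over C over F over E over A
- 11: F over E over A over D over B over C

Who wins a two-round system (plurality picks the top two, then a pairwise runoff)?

Round 1 first-place votes: A 23, B 12, C 0, D 11, E 10, F 20. A and F advance.
Runoff: A is ranked above F on 34 ballots, F above A on 42.

F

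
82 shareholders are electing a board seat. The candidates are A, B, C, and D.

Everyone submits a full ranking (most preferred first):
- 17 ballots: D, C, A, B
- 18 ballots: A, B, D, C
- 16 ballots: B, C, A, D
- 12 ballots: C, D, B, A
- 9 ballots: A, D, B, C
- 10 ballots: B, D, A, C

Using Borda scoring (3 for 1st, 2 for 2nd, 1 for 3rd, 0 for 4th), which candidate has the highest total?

B

A: 17×1 + 18×3 + 16×1 + 12×0 + 9×3 + 10×1 = 124
B: 17×0 + 18×2 + 16×3 + 12×1 + 9×1 + 10×3 = 135
C: 17×2 + 18×0 + 16×2 + 12×3 + 9×0 + 10×0 = 102
D: 17×3 + 18×1 + 16×0 + 12×2 + 9×2 + 10×2 = 131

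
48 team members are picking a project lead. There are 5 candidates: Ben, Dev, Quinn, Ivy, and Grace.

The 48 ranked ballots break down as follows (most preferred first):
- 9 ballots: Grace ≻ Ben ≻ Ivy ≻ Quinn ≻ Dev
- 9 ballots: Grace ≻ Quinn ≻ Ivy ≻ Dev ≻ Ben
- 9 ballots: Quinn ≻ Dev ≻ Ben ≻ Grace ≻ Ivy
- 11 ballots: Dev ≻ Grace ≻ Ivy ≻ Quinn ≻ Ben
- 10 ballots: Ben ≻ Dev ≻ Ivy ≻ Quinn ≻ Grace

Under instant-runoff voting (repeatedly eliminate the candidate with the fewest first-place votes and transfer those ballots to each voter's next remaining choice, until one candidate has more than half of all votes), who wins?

Round 1: Ben 10, Dev 11, Quinn 9, Ivy 0, Grace 18. Ivy eliminated.
Round 2: Ben 10, Dev 11, Quinn 9, Grace 18. Quinn eliminated.
Round 3: Ben 10, Dev 20, Grace 18. Ben eliminated.
Round 4: Dev 30, Grace 18. Dev has a majority (≥25).

Dev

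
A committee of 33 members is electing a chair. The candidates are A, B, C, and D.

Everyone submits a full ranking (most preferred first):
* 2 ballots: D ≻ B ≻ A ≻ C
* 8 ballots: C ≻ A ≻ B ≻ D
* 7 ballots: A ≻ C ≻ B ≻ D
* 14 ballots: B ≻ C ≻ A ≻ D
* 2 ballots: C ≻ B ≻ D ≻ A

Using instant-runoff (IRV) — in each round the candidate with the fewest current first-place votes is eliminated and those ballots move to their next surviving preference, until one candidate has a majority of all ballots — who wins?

Round 1: A 7, B 14, C 10, D 2. D eliminated.
Round 2: A 7, B 16, C 10. A eliminated.
Round 3: B 16, C 17. C has a majority (≥17).

C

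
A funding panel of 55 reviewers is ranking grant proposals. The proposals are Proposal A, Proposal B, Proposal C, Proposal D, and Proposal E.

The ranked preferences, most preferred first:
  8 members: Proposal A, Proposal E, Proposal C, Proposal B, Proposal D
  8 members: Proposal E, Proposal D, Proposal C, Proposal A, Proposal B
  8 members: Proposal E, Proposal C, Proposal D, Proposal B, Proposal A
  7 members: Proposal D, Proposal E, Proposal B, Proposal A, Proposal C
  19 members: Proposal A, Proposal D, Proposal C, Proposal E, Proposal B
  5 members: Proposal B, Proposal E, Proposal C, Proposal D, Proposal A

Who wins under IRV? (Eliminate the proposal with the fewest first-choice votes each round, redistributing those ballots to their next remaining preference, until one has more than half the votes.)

Round 1: Proposal A 27, Proposal B 5, Proposal C 0, Proposal D 7, Proposal E 16. Proposal C eliminated.
Round 2: Proposal A 27, Proposal B 5, Proposal D 7, Proposal E 16. Proposal B eliminated.
Round 3: Proposal A 27, Proposal D 7, Proposal E 21. Proposal D eliminated.
Round 4: Proposal A 27, Proposal E 28. Proposal E has a majority (≥28).

Proposal E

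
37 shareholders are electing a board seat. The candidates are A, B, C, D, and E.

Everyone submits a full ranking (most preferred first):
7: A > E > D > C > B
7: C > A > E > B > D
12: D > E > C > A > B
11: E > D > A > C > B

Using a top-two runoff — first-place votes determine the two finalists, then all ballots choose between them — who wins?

E

Round 1 first-place votes: A 7, B 0, C 7, D 12, E 11. D and E advance.
Runoff: D is ranked above E on 12 ballots, E above D on 25.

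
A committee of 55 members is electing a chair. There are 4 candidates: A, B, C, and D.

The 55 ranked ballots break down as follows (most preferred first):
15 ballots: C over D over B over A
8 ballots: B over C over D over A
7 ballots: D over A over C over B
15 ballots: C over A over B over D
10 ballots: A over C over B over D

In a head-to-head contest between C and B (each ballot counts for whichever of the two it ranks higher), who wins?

C

C is ranked above B on 47 ballots; B above C on 8.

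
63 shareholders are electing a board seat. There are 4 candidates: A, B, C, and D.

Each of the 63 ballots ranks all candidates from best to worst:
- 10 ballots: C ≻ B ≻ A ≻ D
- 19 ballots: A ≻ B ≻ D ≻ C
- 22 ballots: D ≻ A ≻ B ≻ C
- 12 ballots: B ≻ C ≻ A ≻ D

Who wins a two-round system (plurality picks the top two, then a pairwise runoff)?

A

Round 1 first-place votes: A 19, B 12, C 10, D 22. D and A advance.
Runoff: D is ranked above A on 22 ballots, A above D on 41.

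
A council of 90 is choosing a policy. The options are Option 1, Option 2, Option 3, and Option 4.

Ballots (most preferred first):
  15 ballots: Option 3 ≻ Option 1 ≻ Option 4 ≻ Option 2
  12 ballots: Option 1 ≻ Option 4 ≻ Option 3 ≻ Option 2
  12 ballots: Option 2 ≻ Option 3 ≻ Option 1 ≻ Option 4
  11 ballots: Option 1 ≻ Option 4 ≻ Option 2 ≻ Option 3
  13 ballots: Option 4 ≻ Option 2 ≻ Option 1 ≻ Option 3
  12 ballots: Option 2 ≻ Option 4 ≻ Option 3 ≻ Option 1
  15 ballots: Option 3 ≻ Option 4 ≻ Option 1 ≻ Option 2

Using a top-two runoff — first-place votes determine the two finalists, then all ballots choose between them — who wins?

Round 1 first-place votes: Option 1 23, Option 2 24, Option 3 30, Option 4 13. Option 3 and Option 2 advance.
Runoff: Option 3 is ranked above Option 2 on 42 ballots, Option 2 above Option 3 on 48.

Option 2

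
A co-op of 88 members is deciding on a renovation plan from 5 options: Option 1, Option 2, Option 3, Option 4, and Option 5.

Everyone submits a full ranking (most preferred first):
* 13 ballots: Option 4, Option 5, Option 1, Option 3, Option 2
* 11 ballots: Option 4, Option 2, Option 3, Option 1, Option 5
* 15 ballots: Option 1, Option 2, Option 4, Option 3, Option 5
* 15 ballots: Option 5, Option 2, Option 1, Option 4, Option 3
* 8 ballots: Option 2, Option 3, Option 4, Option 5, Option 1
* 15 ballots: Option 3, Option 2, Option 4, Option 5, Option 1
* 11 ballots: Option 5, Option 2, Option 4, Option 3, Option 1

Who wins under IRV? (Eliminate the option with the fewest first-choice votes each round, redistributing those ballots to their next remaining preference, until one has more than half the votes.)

Round 1: Option 1 15, Option 2 8, Option 3 15, Option 4 24, Option 5 26. Option 2 eliminated.
Round 2: Option 1 15, Option 3 23, Option 4 24, Option 5 26. Option 1 eliminated.
Round 3: Option 3 23, Option 4 39, Option 5 26. Option 3 eliminated.
Round 4: Option 4 62, Option 5 26. Option 4 has a majority (≥45).

Option 4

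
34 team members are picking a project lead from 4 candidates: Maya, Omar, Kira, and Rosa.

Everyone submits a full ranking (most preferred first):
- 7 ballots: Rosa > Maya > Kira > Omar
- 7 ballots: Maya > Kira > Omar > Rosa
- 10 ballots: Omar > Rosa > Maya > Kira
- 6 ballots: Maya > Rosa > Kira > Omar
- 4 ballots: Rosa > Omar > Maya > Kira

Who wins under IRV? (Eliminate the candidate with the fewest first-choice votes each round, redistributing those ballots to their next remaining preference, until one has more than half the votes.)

Round 1: Maya 13, Omar 10, Kira 0, Rosa 11. Kira eliminated.
Round 2: Maya 13, Omar 10, Rosa 11. Omar eliminated.
Round 3: Maya 13, Rosa 21. Rosa has a majority (≥18).

Rosa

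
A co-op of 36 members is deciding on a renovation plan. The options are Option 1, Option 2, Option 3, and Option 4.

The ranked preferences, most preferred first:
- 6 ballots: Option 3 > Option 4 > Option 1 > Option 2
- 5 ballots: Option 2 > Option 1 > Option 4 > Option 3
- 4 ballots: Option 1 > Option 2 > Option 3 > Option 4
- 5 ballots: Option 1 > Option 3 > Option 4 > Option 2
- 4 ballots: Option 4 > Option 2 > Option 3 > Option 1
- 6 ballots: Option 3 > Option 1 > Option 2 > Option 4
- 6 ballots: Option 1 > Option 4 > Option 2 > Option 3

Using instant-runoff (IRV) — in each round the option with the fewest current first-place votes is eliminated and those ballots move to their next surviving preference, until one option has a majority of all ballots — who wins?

Round 1: Option 1 15, Option 2 5, Option 3 12, Option 4 4. Option 4 eliminated.
Round 2: Option 1 15, Option 2 9, Option 3 12. Option 2 eliminated.
Round 3: Option 1 20, Option 3 16. Option 1 has a majority (≥19).

Option 1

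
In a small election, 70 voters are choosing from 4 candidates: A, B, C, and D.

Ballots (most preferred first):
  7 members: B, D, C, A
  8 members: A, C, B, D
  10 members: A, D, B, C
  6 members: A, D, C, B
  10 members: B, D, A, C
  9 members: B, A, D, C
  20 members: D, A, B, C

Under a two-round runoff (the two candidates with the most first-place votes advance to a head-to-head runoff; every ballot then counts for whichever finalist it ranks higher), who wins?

A

Round 1 first-place votes: A 24, B 26, C 0, D 20. B and A advance.
Runoff: B is ranked above A on 26 ballots, A above B on 44.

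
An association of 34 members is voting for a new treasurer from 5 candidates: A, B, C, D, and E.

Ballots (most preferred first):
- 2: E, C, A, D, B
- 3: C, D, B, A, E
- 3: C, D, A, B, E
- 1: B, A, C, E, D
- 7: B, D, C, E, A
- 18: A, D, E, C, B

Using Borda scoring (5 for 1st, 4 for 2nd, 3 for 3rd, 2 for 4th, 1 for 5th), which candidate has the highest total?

A: 2×3 + 3×2 + 3×3 + 1×4 + 7×1 + 18×5 = 122
B: 2×1 + 3×3 + 3×2 + 1×5 + 7×5 + 18×1 = 75
C: 2×4 + 3×5 + 3×5 + 1×3 + 7×3 + 18×2 = 98
D: 2×2 + 3×4 + 3×4 + 1×1 + 7×4 + 18×4 = 129
E: 2×5 + 3×1 + 3×1 + 1×2 + 7×2 + 18×3 = 86

D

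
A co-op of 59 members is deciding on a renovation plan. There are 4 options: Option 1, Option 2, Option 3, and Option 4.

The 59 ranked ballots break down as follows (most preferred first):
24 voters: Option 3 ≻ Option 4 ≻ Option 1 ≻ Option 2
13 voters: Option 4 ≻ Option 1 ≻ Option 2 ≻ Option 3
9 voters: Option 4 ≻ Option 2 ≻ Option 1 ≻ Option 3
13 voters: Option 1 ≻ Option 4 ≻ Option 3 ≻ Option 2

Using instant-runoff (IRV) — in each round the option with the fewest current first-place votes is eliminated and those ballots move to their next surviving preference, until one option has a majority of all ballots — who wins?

Option 4

Round 1: Option 1 13, Option 2 0, Option 3 24, Option 4 22. Option 2 eliminated.
Round 2: Option 1 13, Option 3 24, Option 4 22. Option 1 eliminated.
Round 3: Option 3 24, Option 4 35. Option 4 has a majority (≥30).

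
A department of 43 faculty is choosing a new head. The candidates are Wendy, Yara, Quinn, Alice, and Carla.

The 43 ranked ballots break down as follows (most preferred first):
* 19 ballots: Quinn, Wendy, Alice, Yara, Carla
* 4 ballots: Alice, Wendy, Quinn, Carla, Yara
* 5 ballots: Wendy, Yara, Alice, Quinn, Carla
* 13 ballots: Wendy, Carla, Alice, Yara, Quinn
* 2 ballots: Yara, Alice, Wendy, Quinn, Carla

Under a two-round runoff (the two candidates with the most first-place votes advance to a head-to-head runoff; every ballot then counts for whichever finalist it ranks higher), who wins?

Wendy

Round 1 first-place votes: Wendy 18, Yara 2, Quinn 19, Alice 4, Carla 0. Quinn and Wendy advance.
Runoff: Quinn is ranked above Wendy on 19 ballots, Wendy above Quinn on 24.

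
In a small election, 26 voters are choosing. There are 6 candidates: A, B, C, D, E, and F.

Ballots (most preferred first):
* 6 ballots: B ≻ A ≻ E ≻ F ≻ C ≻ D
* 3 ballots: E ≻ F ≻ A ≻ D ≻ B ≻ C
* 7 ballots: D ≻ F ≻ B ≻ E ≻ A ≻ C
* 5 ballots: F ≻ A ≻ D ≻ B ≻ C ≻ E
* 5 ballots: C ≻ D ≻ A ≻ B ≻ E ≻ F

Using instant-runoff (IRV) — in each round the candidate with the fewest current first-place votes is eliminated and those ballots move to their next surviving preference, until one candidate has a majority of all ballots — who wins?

Round 1: A 0, B 6, C 5, D 7, E 3, F 5. A eliminated.
Round 2: B 6, C 5, D 7, E 3, F 5. E eliminated.
Round 3: B 6, C 5, D 7, F 8. C eliminated.
Round 4: B 6, D 12, F 8. B eliminated.
Round 5: D 12, F 14. F has a majority (≥14).

F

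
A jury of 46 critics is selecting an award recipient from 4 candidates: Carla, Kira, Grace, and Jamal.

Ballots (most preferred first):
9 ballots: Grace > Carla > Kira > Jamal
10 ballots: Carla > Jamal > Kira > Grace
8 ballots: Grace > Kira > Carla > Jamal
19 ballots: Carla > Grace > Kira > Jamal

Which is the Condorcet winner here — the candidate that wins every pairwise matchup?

Carla vs Kira: 38–8
Carla vs Grace: 29–17
Carla vs Jamal: 46–0
Carla beats every other candidate.

Carla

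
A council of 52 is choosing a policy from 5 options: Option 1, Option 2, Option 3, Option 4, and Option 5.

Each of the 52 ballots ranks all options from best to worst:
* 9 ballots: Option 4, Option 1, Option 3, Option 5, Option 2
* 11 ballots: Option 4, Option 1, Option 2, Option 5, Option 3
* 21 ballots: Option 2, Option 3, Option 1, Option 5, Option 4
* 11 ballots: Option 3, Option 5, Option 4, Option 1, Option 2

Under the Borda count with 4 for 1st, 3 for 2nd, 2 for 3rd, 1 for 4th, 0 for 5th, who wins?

Option 3

Option 1: 9×3 + 11×3 + 21×2 + 11×1 = 113
Option 2: 9×0 + 11×2 + 21×4 + 11×0 = 106
Option 3: 9×2 + 11×0 + 21×3 + 11×4 = 125
Option 4: 9×4 + 11×4 + 21×0 + 11×2 = 102
Option 5: 9×1 + 11×1 + 21×1 + 11×3 = 74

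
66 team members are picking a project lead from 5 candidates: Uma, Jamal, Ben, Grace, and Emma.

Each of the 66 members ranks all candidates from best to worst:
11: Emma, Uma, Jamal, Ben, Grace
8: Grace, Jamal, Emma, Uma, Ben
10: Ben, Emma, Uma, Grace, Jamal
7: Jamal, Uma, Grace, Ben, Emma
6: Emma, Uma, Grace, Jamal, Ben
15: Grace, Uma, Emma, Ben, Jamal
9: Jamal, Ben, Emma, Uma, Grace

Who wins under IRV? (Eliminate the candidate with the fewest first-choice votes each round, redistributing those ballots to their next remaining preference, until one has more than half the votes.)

Emma

Round 1: Uma 0, Jamal 16, Ben 10, Grace 23, Emma 17. Uma eliminated.
Round 2: Jamal 16, Ben 10, Grace 23, Emma 17. Ben eliminated.
Round 3: Jamal 16, Grace 23, Emma 27. Jamal eliminated.
Round 4: Grace 30, Emma 36. Emma has a majority (≥34).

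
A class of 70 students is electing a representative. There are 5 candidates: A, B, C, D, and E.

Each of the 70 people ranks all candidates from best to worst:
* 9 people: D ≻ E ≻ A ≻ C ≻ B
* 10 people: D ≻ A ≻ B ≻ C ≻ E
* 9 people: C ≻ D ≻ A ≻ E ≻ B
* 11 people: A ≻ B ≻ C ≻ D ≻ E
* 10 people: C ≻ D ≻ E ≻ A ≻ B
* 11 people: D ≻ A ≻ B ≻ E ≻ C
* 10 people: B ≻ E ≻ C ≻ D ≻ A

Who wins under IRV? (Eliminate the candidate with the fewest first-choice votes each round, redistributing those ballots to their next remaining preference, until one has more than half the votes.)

C

Round 1: A 11, B 10, C 19, D 30, E 0. E eliminated.
Round 2: A 11, B 10, C 19, D 30. B eliminated.
Round 3: A 11, C 29, D 30. A eliminated.
Round 4: C 40, D 30. C has a majority (≥36).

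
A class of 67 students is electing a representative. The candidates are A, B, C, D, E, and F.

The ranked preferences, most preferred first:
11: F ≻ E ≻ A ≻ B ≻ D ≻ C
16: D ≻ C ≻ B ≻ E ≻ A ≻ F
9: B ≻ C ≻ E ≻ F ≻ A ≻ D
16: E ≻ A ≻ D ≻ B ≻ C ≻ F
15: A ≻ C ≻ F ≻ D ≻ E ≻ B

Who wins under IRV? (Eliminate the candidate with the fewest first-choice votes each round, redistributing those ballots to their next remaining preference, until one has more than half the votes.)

E

Round 1: A 15, B 9, C 0, D 16, E 16, F 11. C eliminated.
Round 2: A 15, B 9, D 16, E 16, F 11. B eliminated.
Round 3: A 15, D 16, E 25, F 11. F eliminated.
Round 4: A 15, D 16, E 36. E has a majority (≥34).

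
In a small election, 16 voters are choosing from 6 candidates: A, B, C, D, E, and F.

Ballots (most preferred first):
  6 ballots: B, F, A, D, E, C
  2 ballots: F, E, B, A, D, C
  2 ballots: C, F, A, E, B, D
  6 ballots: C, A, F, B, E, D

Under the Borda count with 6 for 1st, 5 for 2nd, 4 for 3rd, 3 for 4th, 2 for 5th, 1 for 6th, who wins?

F

A: 6×4 + 2×3 + 2×4 + 6×5 = 68
B: 6×6 + 2×4 + 2×2 + 6×3 = 66
C: 6×1 + 2×1 + 2×6 + 6×6 = 56
D: 6×3 + 2×2 + 2×1 + 6×1 = 30
E: 6×2 + 2×5 + 2×3 + 6×2 = 40
F: 6×5 + 2×6 + 2×5 + 6×4 = 76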